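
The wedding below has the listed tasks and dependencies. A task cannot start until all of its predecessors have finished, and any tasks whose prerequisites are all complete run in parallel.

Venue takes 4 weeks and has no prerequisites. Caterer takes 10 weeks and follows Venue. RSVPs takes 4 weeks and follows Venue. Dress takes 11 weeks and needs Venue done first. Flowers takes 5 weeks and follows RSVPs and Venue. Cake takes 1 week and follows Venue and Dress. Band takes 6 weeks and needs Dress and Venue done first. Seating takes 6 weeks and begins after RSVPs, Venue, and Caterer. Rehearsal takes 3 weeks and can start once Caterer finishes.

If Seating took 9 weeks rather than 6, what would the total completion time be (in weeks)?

As given, the longest chain is Venue→Dress→Band = 4+11+6 = 21, so the finish is 21 weeks.
Seating has 1 week of float (longest path through it is 20).
New critical path: Venue→Caterer→Seating = 4+10+9 = 23 ⇒ 23 weeks.

23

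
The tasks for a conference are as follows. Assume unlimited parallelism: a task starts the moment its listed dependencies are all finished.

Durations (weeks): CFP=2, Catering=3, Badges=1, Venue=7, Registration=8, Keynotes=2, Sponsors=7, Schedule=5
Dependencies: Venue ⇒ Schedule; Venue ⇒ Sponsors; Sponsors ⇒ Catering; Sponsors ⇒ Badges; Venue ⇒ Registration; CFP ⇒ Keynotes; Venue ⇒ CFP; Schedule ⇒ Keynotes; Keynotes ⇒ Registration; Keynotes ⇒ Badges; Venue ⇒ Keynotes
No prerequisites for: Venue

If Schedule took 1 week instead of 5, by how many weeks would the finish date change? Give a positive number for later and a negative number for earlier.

-3

Actual critical path: Venue→Schedule→Keynotes→Registration = 7+5+2+8 = 22 ⇒ 22 weeks.
Schedule is on the critical path; changing it to 1 makes that path 18 weeks.
New critical path: Venue→CFP→Keynotes→Registration = 7+2+2+8 = 19 ⇒ 19 weeks.
Change in finish: 19 − 22 = -3 weeks.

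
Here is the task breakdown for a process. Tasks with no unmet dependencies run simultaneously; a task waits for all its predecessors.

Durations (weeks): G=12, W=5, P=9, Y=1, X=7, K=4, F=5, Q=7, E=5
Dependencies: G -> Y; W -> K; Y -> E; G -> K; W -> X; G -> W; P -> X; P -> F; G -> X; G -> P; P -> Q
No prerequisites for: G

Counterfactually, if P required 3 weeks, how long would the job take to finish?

24

The binding path is G→P→X = 12+9+7 = 28; finish at 28 weeks.
P lies on that path, so at 3 weeks the path becomes 22 weeks.
The binding chain switches to G→W→X = 12+5+7 = 24; finish 24 weeks.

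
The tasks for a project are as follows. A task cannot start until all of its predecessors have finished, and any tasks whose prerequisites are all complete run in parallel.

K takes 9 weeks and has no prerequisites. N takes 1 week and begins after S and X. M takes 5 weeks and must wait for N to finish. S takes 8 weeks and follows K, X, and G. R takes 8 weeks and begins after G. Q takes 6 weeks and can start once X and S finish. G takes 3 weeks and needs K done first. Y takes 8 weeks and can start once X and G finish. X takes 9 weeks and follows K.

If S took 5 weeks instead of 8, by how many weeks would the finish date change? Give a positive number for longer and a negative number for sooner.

-3

The binding path is K→X→S→N→M = 9+9+8+1+5 = 32; finish at 32 weeks.
S lies on that path, so at 5 weeks the path becomes 29 weeks.
No other chain overtakes it, so the finish is 29 weeks.
Change in finish: 29 − 32 = -3 weeks.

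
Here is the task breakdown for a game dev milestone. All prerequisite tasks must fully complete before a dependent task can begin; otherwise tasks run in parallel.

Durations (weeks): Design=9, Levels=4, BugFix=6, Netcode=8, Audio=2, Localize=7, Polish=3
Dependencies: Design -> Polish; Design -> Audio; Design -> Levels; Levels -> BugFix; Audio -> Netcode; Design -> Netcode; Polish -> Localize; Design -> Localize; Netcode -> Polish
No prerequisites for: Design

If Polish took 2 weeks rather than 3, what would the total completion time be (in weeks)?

As given, the longest chain is Design→Audio→Netcode→Polish→Localize = 9+2+8+3+7 = 29, so the finish is 29 weeks.
Polish is on the critical path; changing it to 2 makes that path 28 weeks.
No other chain overtakes it, so the finish is 28 weeks.

28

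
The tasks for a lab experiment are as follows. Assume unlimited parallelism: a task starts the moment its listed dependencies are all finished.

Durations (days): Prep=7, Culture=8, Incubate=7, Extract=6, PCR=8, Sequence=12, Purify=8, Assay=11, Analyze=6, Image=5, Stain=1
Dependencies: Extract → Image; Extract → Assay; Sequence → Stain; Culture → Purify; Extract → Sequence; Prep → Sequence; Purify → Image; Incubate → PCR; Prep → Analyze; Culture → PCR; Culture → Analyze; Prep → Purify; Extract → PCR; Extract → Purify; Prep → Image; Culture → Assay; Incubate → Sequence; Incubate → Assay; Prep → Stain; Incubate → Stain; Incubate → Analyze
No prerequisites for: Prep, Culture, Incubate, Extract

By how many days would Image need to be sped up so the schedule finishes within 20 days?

Current finish: 21 days; target: 20.
Image is on every critical path, so each day cut from Image cuts the finish by one (this holds down to a finish of 20).
Need 21 − 20 = 1 day off Image → Image becomes 4 days, finish becomes 20.

1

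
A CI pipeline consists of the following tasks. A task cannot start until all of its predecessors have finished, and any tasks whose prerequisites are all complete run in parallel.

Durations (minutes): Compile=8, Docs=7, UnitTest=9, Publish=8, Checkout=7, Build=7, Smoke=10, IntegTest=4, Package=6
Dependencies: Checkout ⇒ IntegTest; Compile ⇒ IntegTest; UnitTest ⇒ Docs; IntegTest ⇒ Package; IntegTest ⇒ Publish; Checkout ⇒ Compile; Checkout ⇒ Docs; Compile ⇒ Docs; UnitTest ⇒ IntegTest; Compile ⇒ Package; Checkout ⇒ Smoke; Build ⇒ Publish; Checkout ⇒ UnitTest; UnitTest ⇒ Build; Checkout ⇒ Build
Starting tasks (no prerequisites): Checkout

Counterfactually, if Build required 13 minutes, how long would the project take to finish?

37

Actual critical path: Checkout→UnitTest→Build→Publish = 7+9+7+8 = 31 ⇒ 31 minutes.
Build lies on that path, so at 13 minutes the path becomes 37 minutes.
The critical path is still Checkout→UnitTest→Build→Publish; finish is now 37 minutes.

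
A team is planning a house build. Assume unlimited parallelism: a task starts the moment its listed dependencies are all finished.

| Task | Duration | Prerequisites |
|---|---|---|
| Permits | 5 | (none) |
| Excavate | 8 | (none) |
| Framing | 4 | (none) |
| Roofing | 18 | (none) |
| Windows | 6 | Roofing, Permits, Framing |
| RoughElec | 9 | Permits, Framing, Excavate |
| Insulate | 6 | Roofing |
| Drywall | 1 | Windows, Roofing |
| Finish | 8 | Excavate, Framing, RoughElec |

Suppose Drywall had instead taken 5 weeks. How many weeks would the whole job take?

Critical path before the change: Roofing→Windows→Drywall = 18+6+1 = 25 giving 25 weeks.
Since Drywall is critical, the +4 change carries straight to that chain (now 29 weeks).
That remains the longest chain; total 29 weeks.

29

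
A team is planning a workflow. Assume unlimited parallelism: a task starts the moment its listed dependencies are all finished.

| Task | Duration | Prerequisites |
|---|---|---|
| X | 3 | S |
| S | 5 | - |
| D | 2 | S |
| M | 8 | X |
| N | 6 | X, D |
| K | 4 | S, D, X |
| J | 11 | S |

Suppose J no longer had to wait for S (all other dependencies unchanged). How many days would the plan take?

With the dependency in place, S→X→M = 5+3+8 = 16 sets the finish at 16 days.
Without S→J, J's earliest start moves from 5 to 0.
The longest chain is now S→X→M = 5+3+8 = 16, so the plan takes 16 days.

16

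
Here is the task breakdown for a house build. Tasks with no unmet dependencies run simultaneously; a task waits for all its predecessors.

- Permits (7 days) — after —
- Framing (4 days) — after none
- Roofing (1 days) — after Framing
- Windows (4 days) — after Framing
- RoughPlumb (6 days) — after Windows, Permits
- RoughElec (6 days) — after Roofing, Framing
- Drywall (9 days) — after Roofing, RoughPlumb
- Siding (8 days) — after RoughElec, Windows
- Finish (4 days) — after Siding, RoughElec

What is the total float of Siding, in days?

0

Framing→Roofing→RoughElec→Siding→Finish = 4+1+6+8+4 = 23 sets the makespan at 23 days.
The longest chain containing Siding totals 23 days.
So Siding can slip 19 − 19 = 0 days.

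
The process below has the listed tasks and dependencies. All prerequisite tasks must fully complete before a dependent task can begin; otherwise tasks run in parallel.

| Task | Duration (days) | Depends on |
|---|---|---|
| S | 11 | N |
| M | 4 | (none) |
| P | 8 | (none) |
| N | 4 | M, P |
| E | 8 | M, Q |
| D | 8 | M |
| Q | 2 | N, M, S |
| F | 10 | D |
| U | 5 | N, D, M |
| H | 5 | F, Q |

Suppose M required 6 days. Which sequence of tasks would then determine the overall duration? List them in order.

P, N, S, Q, E

Baseline: P→N→S→Q→E = 8+4+11+2+8 = 33 → 33 days.
M has 4 days of float (longest path through it is 29).
No other chain overtakes it, so the finish is 33 days.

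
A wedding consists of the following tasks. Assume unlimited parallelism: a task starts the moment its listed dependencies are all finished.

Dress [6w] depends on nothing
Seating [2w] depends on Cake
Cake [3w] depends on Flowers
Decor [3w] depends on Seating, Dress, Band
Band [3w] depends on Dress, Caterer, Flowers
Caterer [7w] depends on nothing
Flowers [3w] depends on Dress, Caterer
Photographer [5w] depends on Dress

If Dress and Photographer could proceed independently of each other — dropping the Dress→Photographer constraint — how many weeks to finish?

18

With the dependency in place, Caterer→Flowers→Cake→Seating→Decor = 7+3+3+2+3 = 18 sets the finish at 18 weeks.
Without Dress→Photographer, Photographer's earliest start moves from 6 to 0.
After: Caterer→Flowers→Cake→Seating→Decor = 7+3+3+2+3 = 18 → 18 weeks.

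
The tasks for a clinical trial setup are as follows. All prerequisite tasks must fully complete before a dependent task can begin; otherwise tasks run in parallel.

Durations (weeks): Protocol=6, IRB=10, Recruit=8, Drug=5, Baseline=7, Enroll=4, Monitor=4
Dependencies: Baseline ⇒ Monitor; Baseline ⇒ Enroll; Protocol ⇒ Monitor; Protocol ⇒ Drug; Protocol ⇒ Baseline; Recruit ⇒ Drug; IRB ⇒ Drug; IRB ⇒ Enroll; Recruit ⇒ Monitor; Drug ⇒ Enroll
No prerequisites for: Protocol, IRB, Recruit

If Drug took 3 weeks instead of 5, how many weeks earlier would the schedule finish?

2

Critical path before the change: IRB→Drug→Enroll = 10+5+4 = 19 giving 19 weeks.
Drug lies on that path, so at 3 weeks the path becomes 17 weeks.
New critical path: Protocol→Baseline→Enroll = 6+7+4 = 17 ⇒ 17 weeks.
Change in finish: 17 − 19 = -2 weeks.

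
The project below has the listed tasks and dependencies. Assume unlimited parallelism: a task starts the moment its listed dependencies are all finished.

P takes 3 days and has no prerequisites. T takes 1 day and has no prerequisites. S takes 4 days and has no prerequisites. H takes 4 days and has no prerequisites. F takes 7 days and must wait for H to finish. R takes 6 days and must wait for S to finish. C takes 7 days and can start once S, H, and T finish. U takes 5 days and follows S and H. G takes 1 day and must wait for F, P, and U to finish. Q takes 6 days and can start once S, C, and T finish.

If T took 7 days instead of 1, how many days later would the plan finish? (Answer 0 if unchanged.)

3

The binding path is S→C→Q = 4+7+6 = 17; finish at 17 days.
The longest path through T is only 14 days, so T has float 3.
New critical path: T→C→Q = 7+7+6 = 20 ⇒ 20 days.
Change in finish: 20 − 17 = +3 days.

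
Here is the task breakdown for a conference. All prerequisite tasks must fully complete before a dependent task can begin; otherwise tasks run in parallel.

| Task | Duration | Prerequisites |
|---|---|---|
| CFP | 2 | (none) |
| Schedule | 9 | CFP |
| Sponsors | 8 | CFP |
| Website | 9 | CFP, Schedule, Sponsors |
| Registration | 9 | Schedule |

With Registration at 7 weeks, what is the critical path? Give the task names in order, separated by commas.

CFP, Schedule, Website

Baseline: CFP→Schedule→Registration = 2+9+9 = 20 → 20 weeks.
Registration is on the critical path; changing it to 7 makes that path 18 weeks.
The binding chain switches to CFP→Schedule→Website = 2+9+9 = 20; finish 20 weeks.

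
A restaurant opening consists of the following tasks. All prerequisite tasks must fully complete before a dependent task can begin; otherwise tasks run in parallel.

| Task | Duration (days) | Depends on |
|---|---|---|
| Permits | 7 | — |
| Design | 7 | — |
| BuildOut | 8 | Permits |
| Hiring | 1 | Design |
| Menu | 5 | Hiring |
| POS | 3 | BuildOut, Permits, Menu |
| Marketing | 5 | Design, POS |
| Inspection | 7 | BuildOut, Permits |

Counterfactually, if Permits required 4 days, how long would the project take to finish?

Actual critical path: Permits→BuildOut→POS→Marketing = 7+8+3+5 = 23 ⇒ 23 days.
Permits lies on that path, so at 4 days the path becomes 20 days.
New critical path: Design→Hiring→Menu→POS→Marketing = 7+1+5+3+5 = 21 ⇒ 21 days.

21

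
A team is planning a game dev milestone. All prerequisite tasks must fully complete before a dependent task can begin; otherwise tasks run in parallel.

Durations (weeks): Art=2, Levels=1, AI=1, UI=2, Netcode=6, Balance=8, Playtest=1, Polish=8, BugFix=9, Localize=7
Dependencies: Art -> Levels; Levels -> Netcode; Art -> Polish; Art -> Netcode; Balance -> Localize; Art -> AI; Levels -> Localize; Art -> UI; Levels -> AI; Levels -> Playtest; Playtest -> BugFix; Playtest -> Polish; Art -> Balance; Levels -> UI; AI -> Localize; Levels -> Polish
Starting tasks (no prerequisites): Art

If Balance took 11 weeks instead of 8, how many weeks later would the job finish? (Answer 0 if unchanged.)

The binding path is Art→Balance→Localize = 2+8+7 = 17; finish at 17 weeks.
Balance lies on that path, so at 11 weeks the path becomes 20 weeks.
No other chain overtakes it, so the finish is 20 weeks.
Change in finish: 20 − 17 = +3 weeks.

3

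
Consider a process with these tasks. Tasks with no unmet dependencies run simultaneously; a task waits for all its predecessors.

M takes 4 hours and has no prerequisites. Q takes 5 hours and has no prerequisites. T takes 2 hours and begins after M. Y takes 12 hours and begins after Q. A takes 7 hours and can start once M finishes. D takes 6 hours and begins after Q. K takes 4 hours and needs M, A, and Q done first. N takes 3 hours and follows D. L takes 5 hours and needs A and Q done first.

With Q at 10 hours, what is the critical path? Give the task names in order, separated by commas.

Q, Y

As given, the longest chain is Q→Y = 5+12 = 17, so the finish is 17 hours.
Q is on the critical path; changing it to 10 makes that path 22 hours.
The critical path is still Q→Y; finish is now 22 hours.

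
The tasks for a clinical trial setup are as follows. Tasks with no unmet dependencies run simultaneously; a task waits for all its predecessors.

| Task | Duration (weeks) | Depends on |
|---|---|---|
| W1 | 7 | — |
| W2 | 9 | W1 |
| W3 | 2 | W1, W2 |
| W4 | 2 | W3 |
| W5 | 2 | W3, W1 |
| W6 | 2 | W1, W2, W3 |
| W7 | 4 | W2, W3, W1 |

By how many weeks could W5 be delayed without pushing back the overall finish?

2

Critical path: W1→W2→W3→W7 = 7+9+2+4 = 22, so the finish is 22 weeks.
W5 finishes as early as 20 and must finish by 22.
So W5 can slip 22 − 20 = 2 weeks.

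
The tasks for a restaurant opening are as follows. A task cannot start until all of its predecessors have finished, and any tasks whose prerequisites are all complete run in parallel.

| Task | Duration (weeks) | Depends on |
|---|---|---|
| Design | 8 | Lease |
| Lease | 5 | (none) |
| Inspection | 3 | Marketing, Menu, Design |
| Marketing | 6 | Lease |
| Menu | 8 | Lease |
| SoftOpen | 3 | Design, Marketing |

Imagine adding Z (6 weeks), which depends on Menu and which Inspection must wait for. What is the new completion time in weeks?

Originally the schedule takes 16 weeks.
With Z inserted, Inspection now waits for max(Marketing, Menu, Design, Z).
New critical path: Lease→Menu→Z→Inspection = 5+8+6+3 = 22 ⇒ 22 weeks.

22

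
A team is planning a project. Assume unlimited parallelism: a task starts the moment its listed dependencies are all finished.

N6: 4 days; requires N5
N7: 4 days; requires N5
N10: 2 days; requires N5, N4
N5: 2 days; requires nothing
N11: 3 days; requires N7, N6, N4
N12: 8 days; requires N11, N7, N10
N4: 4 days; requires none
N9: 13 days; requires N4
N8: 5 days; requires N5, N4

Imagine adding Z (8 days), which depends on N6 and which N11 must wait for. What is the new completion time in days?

Originally the plan takes 17 days.
With Z inserted, N11 now waits for max(N7, N6, N4, Z).
New critical path: N5→N6→Z→N11→N12 = 2+4+8+3+8 = 25 ⇒ 25 days.

25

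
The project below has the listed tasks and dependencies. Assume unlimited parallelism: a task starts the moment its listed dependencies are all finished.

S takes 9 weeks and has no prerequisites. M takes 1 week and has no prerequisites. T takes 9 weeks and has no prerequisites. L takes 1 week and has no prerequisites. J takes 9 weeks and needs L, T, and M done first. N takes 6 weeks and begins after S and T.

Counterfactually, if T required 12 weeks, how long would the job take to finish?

Baseline: T→J = 9+9 = 18 → 18 weeks.
T is on the critical path; changing it to 12 makes that path 21 weeks.
That remains the longest chain; total 21 weeks.

21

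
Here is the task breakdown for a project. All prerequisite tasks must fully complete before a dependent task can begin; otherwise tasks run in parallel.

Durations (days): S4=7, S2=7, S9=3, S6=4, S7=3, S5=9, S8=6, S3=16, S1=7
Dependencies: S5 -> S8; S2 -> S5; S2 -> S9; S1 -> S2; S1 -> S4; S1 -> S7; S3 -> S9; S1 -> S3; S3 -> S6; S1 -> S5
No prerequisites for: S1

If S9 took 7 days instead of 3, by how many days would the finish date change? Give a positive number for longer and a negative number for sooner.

Actual critical path: S1→S2→S5→S8 = 7+7+9+6 = 29 ⇒ 29 days.
S9 has 3 days of float (longest path through it is 26).
Now S1→S3→S9 = 7+16+7 = 30 is longest, so the finish becomes 30 days.
Change in finish: 30 − 29 = +1 days.

1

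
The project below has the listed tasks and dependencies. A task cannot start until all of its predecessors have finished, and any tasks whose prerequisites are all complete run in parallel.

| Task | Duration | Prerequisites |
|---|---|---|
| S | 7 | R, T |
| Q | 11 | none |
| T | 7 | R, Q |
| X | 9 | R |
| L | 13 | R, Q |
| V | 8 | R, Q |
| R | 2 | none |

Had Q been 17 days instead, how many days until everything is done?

As given, the longest chain is Q→T→S = 11+7+7 = 25, so the finish is 25 days.
Q lies on that path, so at 17 days the path becomes 31 days.
That remains the longest chain; total 31 days.

31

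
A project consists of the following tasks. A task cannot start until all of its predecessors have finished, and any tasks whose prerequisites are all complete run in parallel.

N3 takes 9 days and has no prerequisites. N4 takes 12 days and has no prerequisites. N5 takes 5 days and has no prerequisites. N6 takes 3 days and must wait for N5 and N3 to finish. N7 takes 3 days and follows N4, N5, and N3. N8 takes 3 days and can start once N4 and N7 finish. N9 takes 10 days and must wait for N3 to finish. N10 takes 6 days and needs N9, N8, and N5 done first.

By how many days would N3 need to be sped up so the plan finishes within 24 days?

1

Current finish: 25 days; target: 24.
N3 is on every critical path, so each day cut from N3 cuts the finish by one (this holds down to a finish of 24).
Need 25 − 24 = 1 day off N3 → N3 becomes 8 days, finish becomes 24.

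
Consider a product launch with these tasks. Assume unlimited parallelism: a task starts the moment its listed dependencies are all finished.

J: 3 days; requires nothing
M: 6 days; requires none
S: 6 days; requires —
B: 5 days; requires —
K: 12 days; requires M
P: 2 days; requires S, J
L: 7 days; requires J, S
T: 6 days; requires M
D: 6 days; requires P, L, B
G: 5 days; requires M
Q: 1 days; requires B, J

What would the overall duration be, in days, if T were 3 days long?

19

As given, the longest chain is S→L→D = 6+7+6 = 19, so the finish is 19 days.
The longest path through T is only 12 days, so T has float 7.
The critical path is still S→L→D; finish is now 19 days.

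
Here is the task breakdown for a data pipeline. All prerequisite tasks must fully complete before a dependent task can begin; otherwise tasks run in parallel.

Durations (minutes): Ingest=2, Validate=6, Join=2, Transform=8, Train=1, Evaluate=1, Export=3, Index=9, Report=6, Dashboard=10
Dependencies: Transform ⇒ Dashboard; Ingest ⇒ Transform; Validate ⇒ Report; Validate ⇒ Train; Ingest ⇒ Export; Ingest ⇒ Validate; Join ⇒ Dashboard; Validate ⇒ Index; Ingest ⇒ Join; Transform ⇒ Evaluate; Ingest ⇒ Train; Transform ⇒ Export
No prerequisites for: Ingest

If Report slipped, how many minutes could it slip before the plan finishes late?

6

Ingest→Transform→Dashboard = 2+8+10 = 20 sets the makespan at 20 minutes.
Longest path through Report: 14 minutes (earliest finish 14, latest finish 20).
Slack of Report = 14 − 8 = 6 minutes.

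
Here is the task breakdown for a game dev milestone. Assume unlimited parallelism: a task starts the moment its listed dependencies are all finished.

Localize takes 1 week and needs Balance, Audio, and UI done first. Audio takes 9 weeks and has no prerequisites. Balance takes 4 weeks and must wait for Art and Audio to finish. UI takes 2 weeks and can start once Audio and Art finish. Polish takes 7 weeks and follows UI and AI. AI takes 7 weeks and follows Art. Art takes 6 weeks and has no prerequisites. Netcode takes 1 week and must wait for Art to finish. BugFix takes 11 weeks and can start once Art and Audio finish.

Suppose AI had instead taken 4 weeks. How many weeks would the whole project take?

20

Critical path before the change: Art→AI→Polish = 6+7+7 = 20 giving 20 weeks.
Since AI is critical, the -3 change carries straight to that chain (now 17 weeks).
Now Audio→BugFix = 9+11 = 20 is longest, so the finish becomes 20 weeks.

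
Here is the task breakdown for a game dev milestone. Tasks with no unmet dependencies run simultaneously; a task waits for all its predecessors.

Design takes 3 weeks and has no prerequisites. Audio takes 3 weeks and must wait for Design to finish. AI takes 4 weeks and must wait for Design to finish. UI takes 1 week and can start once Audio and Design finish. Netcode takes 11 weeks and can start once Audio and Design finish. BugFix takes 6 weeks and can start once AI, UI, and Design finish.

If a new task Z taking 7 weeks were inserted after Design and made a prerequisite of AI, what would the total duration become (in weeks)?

20

Originally the job takes 17 weeks.
With Z inserted, AI now waits for max(Design, Z).
New critical path: Design→Z→AI→BugFix = 3+7+4+6 = 20 ⇒ 20 weeks.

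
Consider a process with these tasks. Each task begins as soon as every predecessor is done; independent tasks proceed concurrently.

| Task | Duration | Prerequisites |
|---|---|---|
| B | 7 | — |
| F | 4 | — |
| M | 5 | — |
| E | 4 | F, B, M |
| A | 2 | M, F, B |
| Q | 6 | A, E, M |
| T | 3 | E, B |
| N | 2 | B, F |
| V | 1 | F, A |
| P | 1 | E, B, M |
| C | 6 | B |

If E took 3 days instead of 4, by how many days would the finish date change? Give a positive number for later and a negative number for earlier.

Critical path before the change: B→E→Q = 7+4+6 = 17 giving 17 days.
E is on the critical path; changing it to 3 makes that path 16 days.
No other chain overtakes it, so the finish is 16 days.
Change in finish: 16 − 17 = -1 days.

-1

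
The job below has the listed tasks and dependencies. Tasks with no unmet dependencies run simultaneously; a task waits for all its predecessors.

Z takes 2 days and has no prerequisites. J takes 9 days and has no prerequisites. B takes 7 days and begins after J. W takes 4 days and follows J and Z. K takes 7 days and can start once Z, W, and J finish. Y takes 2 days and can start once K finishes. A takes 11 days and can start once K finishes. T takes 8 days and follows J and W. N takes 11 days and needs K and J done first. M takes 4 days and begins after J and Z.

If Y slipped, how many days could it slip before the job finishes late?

Critical path: J→W→K→A = 9+4+7+11 = 31, so the finish is 31 days.
Y finishes as early as 22 and must finish by 31.
Float = 31 − 22 = 9.

9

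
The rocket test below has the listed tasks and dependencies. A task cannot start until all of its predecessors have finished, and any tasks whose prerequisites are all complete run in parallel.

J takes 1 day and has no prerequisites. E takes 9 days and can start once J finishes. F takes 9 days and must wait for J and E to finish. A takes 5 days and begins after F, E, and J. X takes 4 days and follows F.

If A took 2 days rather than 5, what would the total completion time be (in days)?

Critical path before the change: J→E→F→A = 1+9+9+5 = 24 giving 24 days.
Since A is critical, the -3 change carries straight to that chain (now 21 days).
The binding chain switches to J→E→F→X = 1+9+9+4 = 23; finish 23 days.

23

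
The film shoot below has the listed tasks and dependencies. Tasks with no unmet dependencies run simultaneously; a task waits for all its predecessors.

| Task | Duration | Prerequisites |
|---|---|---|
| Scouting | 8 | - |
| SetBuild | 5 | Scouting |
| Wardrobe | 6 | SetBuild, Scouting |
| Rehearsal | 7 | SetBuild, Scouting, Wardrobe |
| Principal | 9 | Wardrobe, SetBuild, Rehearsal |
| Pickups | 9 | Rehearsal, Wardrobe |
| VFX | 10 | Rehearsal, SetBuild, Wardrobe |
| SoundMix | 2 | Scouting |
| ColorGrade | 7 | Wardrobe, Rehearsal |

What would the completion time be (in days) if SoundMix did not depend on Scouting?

Before: longest chain Scouting→SetBuild→Wardrobe→Rehearsal→VFX = 8+5+6+7+10 = 36, finish 36.
Without Scouting→SoundMix, SoundMix's earliest start moves from 8 to 0.
After: Scouting→SetBuild→Wardrobe→Rehearsal→VFX = 8+5+6+7+10 = 36 → 36 days.

36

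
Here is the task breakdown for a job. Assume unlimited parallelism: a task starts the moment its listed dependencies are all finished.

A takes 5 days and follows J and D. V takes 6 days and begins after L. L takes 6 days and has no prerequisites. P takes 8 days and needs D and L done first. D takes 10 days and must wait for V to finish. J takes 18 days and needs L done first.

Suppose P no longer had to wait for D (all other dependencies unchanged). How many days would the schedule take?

Before: longest chain L→V→D→P = 6+6+10+8 = 30, finish 30.
Without D→P, P's earliest start moves from 22 to 6.
After: L→J→A = 6+18+5 = 29 → 29 days.

29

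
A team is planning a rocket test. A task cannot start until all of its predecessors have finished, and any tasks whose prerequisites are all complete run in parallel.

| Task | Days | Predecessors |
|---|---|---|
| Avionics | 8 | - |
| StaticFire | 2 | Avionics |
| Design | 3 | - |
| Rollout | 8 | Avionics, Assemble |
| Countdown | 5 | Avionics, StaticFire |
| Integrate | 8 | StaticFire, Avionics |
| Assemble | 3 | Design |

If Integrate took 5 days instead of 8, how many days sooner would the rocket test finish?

2

The binding path is Avionics→StaticFire→Integrate = 8+2+8 = 18; finish at 18 days.
Since Integrate is critical, the -3 change carries straight to that chain (now 15 days).
New critical path: Avionics→Rollout = 8+8 = 16 ⇒ 16 days.
Change in finish: 16 − 18 = -2 days.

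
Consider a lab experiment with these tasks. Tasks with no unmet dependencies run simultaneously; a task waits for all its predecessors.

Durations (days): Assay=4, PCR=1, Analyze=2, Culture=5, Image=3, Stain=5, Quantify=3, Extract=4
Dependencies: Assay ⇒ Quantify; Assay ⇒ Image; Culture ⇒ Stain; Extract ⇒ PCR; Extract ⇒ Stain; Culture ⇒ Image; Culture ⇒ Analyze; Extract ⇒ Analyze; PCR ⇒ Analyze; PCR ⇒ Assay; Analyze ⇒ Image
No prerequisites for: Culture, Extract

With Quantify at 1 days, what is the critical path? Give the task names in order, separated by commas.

Actual critical path: Extract→PCR→Assay→Quantify = 4+1+4+3 = 12 ⇒ 12 days.
Quantify lies on that path, so at 1 day the path becomes 10 days.
Now Extract→PCR→Assay→Image = 4+1+4+3 = 12 is longest, so the finish becomes 12 days.

Extract, PCR, Assay, Image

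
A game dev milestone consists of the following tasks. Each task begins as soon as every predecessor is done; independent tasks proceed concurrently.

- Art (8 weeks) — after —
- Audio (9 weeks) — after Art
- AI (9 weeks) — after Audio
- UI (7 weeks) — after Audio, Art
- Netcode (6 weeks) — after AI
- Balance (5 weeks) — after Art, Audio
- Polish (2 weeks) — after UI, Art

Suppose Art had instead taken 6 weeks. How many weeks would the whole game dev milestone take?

30

Critical path before the change: Art→Audio→AI→Netcode = 8+9+9+6 = 32 giving 32 weeks.
Since Art is critical, the -2 change carries straight to that chain (now 30 weeks).
No other chain overtakes it, so the finish is 30 weeks.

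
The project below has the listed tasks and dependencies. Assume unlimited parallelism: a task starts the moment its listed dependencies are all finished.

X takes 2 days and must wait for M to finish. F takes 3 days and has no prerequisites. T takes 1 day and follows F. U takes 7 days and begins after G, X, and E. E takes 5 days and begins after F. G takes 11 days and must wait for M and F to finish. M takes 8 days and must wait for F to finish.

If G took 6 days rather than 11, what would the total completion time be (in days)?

As given, the longest chain is F→M→G→U = 3+8+11+7 = 29, so the finish is 29 days.
G is on the critical path; changing it to 6 makes that path 24 days.
That remains the longest chain; total 24 days.

24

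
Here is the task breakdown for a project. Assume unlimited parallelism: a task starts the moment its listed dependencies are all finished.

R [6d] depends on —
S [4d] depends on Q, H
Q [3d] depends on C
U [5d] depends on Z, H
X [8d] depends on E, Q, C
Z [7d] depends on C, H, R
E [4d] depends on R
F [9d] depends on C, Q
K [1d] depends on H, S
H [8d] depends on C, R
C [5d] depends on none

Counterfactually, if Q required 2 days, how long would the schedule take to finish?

As given, the longest chain is R→H→Z→U = 6+8+7+5 = 26, so the finish is 26 days.
Q is off the critical path — its longest chain is 17 days, giving 9 of slack.
The critical path is still R→H→Z→U; finish is now 26 days.

26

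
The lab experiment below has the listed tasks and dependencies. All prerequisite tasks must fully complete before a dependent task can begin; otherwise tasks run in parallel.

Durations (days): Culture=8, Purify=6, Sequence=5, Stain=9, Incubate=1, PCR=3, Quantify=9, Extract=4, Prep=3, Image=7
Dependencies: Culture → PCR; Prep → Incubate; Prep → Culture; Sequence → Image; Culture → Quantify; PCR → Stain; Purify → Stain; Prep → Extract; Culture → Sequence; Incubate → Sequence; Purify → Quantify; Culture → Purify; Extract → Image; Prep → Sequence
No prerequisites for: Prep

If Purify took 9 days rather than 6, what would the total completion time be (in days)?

29

Critical path before the change: Prep→Culture→Purify→Stain = 3+8+6+9 = 26 giving 26 days.
Since Purify is critical, the +3 change carries straight to that chain (now 29 days).
That remains the longest chain; total 29 days.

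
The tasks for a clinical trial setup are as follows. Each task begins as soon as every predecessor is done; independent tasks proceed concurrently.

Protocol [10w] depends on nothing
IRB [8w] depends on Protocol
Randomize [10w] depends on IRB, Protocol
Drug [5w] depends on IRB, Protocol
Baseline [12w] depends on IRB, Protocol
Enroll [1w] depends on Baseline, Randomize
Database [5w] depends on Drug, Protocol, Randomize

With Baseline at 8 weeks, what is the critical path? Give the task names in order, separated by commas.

The binding path is Protocol→IRB→Randomize→Database = 10+8+10+5 = 33; finish at 33 weeks.
Baseline is off the critical path — its longest chain is 31 weeks, giving 2 of slack.
That remains the longest chain; total 33 weeks.

Protocol, IRB, Randomize, Database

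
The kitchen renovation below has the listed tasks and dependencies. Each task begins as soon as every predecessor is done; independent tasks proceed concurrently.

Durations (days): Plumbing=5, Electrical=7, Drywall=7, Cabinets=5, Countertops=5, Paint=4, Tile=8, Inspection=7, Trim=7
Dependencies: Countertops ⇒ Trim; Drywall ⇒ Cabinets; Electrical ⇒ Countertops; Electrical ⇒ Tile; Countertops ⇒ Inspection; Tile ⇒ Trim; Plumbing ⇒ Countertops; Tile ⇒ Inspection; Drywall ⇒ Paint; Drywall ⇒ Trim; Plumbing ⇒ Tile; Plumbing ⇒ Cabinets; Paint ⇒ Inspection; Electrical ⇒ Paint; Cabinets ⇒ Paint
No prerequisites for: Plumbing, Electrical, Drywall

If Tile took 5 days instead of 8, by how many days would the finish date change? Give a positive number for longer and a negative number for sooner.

0

Baseline: Drywall→Cabinets→Paint→Inspection = 7+5+4+7 = 23 → 23 days.
Tile is off the critical path — its longest chain is 22 days, giving 1 of slack.
The critical path is still Drywall→Cabinets→Paint→Inspection; finish is now 23 days.
Change in finish: 23 − 23 = +0 days.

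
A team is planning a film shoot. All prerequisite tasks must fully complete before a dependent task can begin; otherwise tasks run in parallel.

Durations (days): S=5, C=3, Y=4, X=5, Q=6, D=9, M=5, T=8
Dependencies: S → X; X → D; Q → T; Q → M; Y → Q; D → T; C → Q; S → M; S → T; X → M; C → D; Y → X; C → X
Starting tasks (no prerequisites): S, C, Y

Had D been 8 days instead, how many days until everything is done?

26

Critical path before the change: S→X→D→T = 5+5+9+8 = 27 giving 27 days.
D lies on that path, so at 8 days the path becomes 26 days.
The critical path is still S→X→D→T; finish is now 26 days.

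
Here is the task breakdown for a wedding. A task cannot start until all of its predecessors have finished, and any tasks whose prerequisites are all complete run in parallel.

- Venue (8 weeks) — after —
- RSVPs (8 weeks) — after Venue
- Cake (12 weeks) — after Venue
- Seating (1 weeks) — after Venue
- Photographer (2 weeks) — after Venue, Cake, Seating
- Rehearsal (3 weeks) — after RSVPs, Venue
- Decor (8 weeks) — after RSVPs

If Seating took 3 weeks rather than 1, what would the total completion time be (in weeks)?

Actual critical path: Venue→RSVPs→Decor = 8+8+8 = 24 ⇒ 24 weeks.
Seating has 13 weeks of float (longest path through it is 11).
The critical path is still Venue→RSVPs→Decor; finish is now 24 weeks.

24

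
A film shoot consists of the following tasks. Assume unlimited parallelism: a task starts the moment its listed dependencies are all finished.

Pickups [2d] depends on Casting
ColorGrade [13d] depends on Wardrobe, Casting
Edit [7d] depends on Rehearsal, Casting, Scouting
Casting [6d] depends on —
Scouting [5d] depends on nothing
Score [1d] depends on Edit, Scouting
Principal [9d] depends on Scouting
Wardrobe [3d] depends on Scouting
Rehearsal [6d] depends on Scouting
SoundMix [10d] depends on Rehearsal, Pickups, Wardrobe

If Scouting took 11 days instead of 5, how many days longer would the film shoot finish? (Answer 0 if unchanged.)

6

As given, the longest chain is Scouting→Wardrobe→ColorGrade = 5+3+13 = 21, so the finish is 21 days.
Scouting lies on that path, so at 11 days the path becomes 27 days.
No other chain overtakes it, so the finish is 27 days.
Change in finish: 27 − 21 = +6 days.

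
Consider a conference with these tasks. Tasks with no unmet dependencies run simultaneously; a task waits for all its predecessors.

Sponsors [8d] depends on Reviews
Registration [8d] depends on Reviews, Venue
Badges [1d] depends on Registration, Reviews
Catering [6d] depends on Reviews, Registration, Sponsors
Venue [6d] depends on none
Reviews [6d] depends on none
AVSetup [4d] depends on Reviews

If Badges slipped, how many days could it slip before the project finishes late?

The longest chain is Venue→Registration→Catering = 6+8+6 = 20; overall finish 20 days.
Longest path through Badges: 15 days (earliest finish 15, latest finish 20).
Slack of Badges = 19 − 14 = 5 days.

5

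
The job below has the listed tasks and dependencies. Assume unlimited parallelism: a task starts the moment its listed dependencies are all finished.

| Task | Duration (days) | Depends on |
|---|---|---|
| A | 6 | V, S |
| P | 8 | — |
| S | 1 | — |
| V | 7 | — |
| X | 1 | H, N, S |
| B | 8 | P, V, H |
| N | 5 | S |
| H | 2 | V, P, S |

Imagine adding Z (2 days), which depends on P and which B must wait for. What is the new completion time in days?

18

Originally the schedule takes 18 days.
With Z inserted, B now waits for max(P, V, H, Z).
New critical path: P→Z→B = 8+2+8 = 18 ⇒ 18 days.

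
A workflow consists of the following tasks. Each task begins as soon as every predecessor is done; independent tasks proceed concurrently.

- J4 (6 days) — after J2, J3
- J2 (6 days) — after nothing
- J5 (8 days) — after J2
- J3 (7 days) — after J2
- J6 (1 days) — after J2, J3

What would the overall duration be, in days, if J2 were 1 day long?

Baseline: J2→J3→J4 = 6+7+6 = 19 → 19 days.
J2 is on the critical path; changing it to 1 makes that path 14 days.
The critical path is still J2→J3→J4; finish is now 14 days.

14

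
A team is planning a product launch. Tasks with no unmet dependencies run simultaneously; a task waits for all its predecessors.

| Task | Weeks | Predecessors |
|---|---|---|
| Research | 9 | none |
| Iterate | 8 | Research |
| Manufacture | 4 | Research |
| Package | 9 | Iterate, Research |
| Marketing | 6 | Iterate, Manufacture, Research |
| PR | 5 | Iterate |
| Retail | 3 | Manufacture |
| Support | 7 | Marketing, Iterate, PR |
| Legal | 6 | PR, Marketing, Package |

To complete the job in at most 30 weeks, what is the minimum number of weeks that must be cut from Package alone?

2

Current finish: 32 weeks; target: 30.
Package is on every critical path, so each week cut from Package cuts the finish by one (this holds down to a finish of 30).
Need 32 − 30 = 2 weeks off Package → Package becomes 7 weeks, finish becomes 30.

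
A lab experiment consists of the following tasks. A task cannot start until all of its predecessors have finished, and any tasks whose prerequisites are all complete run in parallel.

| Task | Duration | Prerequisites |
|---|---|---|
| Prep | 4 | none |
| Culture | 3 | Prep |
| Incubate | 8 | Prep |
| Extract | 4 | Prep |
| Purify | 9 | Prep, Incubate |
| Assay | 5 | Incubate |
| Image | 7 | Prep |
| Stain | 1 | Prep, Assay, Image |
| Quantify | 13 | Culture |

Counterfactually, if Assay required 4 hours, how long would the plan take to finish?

Baseline: Prep→Incubate→Purify = 4+8+9 = 21 → 21 hours.
The longest path through Assay is only 18 hours, so Assay has float 3.
No other chain overtakes it, so the finish is 21 hours.

21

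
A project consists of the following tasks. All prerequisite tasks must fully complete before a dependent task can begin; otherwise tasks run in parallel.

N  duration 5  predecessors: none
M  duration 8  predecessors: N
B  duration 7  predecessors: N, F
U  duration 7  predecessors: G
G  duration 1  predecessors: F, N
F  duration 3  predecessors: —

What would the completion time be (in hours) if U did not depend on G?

13

Before: longest chain N→G→U = 5+1+7 = 13, finish 13.
Without G→U, U's earliest start moves from 6 to 0.
After: N→M = 5+8 = 13 → 13 hours.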